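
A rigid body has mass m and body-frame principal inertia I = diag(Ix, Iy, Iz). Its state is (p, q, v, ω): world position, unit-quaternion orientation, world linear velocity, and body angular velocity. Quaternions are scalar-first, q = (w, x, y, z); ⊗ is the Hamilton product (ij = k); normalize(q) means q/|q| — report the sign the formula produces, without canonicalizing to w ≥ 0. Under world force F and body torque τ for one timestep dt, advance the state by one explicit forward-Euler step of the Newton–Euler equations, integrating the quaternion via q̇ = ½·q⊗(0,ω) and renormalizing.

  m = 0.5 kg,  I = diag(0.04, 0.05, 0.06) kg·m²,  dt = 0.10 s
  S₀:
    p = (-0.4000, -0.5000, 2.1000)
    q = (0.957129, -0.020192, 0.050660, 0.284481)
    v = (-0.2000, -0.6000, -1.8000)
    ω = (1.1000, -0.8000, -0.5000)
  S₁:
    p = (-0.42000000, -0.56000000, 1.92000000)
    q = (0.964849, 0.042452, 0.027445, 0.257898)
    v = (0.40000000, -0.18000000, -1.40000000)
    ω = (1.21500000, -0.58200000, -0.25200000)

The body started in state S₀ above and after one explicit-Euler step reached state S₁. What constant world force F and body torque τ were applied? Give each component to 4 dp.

F = (3.0000, 2.1000, 2.0000)
τ = (0.0500, 0.1200, 0.1400)

velocity change Δv = (0.60000000, 0.42000000, 0.40000000)
m·(v₁−v₀)/dt = (3.0000, 2.1000, 2.0000)
Δω = ω₁−ω₀ = (0.11500000, 0.21800000, 0.24800000)
applied torque τ = (0.0500, 0.1200, 0.1400)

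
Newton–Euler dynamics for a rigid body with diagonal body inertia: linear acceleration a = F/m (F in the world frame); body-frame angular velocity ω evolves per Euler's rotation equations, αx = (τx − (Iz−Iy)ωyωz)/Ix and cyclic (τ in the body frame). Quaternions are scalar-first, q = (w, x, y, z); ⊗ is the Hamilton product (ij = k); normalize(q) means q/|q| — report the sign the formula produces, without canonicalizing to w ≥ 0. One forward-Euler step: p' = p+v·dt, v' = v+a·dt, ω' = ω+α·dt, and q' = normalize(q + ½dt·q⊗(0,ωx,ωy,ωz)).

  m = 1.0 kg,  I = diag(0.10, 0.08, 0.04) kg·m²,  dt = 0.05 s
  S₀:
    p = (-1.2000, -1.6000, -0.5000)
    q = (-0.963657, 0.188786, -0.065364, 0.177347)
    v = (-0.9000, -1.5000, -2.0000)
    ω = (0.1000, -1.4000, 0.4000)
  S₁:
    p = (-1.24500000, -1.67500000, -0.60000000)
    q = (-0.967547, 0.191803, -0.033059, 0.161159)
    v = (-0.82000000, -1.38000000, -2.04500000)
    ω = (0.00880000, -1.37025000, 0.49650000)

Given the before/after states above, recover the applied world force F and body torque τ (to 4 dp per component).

v₁ − v₀ = (0.08000000, 0.12000000, -0.04500000)
m·(v₁−v₀)/dt = (1.6000, 2.4000, -0.9000)
Δω = ω₁−ω₀ = (-0.09120000, 0.02975000, 0.09650000)
τ = I·(Δω/dt) + ω₀×(Iω₀) = (-0.1600, 0.0500, 0.0800)

F = (1.6000, 2.4000, -0.9000)
τ = (-0.1600, 0.0500, 0.0800)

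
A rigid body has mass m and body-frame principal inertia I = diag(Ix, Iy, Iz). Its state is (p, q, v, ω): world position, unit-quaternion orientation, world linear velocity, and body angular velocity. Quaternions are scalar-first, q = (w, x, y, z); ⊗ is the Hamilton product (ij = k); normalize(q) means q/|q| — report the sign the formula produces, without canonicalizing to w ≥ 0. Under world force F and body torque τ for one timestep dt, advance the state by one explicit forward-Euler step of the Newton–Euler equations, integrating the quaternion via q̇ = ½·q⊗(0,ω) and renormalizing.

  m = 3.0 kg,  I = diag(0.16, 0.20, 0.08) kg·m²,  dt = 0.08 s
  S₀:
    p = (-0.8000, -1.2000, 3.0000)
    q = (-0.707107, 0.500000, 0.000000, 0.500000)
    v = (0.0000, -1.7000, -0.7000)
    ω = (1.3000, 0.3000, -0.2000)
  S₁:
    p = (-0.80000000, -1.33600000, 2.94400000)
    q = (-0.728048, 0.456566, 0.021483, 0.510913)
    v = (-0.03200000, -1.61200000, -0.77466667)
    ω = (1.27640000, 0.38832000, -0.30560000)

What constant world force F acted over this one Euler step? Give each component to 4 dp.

F = (-1.2000, 3.3000, -2.8000)

Δv = v₁−v₀ = (-0.03200000, 0.08800000, -0.07466667)
applied force F = (-1.2000, 3.3000, -2.8000)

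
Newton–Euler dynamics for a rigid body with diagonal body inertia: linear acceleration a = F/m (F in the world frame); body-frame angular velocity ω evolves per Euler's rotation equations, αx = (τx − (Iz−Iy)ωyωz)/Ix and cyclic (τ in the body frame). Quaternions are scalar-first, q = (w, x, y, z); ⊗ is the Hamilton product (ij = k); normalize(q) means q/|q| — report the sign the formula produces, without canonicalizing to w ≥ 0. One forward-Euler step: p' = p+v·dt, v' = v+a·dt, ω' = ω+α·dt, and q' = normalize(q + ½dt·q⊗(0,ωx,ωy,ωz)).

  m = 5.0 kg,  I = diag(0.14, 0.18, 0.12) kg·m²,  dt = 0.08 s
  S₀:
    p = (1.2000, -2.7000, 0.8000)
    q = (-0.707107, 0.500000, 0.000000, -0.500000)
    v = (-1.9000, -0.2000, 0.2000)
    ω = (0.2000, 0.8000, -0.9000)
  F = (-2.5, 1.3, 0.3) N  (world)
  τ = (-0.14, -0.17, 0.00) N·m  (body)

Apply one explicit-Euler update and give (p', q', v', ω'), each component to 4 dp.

gyro term ω×Iω = (0.0432, -0.0036, 0.0064)
α = I⁻¹(τ − ω×Iω) = (-1.3086, -0.9244, -0.0533)
ω' = ω + α·dt = (0.0953, 0.7260, -0.9043)
q⊗(0,ω) = (-0.5500000, 0.2585786, -0.2156856, 1.0363963)
q + ½dt·q⊗(0,ω), renormalized = (-0.7282, 0.5097, -0.0086, -0.4580)
linear accel F/m = (-0.5000, 0.2600, 0.0600)
p + v·dt = (1.0480, -2.7160, 0.8160)
new velocity v' = (-1.9400, -0.1792, 0.2048)

p' = (1.0480, -2.7160, 0.8160)
q' = (-0.7282, 0.5097, -0.0086, -0.4580)
v' = (-1.9400, -0.1792, 0.2048)
ω' = (0.0953, 0.7260, -0.9043)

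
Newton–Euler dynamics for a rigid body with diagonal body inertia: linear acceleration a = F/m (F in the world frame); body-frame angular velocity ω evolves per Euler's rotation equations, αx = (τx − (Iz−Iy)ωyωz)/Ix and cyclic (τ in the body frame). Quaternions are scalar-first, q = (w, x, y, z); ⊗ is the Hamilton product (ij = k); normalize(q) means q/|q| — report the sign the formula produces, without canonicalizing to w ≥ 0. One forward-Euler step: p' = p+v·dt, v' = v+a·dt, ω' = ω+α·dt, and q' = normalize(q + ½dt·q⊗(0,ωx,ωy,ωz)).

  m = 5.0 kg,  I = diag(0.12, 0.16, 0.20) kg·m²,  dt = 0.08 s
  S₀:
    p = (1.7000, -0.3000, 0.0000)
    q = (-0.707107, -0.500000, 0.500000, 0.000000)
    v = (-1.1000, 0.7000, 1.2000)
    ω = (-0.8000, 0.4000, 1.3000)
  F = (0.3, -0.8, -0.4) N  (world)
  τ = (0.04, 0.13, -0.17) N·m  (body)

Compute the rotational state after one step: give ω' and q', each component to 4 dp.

ω' = (-0.7872, 0.4234, 1.2371)
q' = (-0.7297, -0.4505, 0.5137, -0.0287)

precession coupling ω×(Iω) = (0.0208, 0.0832, -0.0128)
(τ − ω×Iω)/I = (0.1600, 0.2925, -0.7860)
new body rate ω' = (-0.7872, 0.4234, 1.2371)
Hamilton product q⊗(0,ω) = (-0.6000000, 1.2156856, 0.3671572, -0.7192391)
updated quaternion q' = (-0.7297, -0.4505, 0.5137, -0.0287)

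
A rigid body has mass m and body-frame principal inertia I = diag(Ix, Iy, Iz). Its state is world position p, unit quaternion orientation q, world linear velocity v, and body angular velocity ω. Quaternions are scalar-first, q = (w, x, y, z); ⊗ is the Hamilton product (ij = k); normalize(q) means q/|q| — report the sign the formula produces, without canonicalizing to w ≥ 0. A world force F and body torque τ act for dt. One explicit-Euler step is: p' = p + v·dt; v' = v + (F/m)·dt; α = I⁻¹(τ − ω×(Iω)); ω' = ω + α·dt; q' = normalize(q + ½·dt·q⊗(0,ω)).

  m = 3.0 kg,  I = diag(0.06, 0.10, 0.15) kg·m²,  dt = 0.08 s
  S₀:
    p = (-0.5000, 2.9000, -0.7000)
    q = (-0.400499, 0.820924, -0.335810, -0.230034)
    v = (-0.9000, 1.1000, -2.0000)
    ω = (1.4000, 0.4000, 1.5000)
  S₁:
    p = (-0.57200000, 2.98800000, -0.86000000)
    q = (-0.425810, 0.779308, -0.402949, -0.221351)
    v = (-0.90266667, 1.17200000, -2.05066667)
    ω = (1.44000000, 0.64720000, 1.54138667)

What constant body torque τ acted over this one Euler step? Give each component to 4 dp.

τ = (0.0600, 0.1200, 0.1000)

rate change Δω = (0.04000000, 0.24720000, 0.04138667)
gyro term ω₀×Iω₀ = (0.0300, -0.1890, 0.0224)
I·α + gyro = (0.0600, 0.1200, 0.1000)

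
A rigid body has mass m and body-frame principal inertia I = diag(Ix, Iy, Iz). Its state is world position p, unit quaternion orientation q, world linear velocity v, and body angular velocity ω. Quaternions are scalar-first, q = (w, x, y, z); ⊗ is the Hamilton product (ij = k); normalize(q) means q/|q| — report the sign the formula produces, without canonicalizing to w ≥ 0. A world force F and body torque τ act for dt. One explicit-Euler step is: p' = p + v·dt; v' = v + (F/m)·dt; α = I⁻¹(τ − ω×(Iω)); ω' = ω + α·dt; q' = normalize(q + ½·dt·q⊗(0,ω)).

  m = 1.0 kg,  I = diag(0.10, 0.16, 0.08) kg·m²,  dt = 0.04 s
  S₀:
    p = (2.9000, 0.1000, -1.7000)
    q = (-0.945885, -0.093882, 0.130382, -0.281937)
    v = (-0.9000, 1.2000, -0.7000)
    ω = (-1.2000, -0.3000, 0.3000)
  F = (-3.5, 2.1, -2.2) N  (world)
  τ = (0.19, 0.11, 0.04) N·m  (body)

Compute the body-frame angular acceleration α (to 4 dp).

ω×(Iω) gyroscopic = (0.0072, -0.0072, 0.0216)
(τ − ω×Iω)/I = (1.8280, 0.7325, 0.2300)

α = (1.8280, 0.7325, 0.2300)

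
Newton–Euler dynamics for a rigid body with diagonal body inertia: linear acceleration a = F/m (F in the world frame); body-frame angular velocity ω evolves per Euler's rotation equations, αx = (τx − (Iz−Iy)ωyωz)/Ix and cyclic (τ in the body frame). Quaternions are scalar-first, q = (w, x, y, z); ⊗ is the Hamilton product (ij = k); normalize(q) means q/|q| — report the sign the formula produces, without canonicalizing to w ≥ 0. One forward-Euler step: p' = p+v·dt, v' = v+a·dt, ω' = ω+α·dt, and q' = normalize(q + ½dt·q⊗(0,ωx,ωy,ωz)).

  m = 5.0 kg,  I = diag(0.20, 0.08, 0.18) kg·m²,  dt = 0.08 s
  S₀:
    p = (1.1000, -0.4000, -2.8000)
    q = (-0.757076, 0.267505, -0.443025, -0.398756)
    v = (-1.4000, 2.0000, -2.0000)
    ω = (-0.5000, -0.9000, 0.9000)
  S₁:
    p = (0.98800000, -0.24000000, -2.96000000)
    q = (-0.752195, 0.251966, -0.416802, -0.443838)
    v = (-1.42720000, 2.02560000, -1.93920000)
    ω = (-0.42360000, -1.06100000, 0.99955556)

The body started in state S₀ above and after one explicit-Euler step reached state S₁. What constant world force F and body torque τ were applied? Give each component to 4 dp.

F = (-1.7000, 1.6000, 3.8000)
τ = (0.1100, -0.1700, 0.1700)

velocity change Δv = (-0.02720000, 0.02560000, 0.06080000)
applied force F = (-1.7000, 1.6000, 3.8000)
ω₁ − ω₀ = (0.07640000, -0.16100000, 0.09955556)
I·α + gyro = (0.1100, -0.1700, 0.1700)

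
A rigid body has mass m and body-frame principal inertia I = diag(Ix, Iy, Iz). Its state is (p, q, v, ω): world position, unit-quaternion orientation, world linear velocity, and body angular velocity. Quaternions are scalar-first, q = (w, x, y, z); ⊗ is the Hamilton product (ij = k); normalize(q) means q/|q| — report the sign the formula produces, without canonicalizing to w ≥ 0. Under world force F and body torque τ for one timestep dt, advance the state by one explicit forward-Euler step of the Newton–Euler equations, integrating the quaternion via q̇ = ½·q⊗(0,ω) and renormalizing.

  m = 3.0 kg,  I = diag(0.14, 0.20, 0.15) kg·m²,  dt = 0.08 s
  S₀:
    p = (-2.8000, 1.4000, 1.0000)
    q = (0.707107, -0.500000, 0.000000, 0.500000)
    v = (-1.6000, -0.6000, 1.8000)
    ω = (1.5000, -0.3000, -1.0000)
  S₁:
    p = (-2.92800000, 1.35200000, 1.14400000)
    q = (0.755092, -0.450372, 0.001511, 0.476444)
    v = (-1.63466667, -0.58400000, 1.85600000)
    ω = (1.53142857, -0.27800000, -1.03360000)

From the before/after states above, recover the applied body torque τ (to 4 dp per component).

ω₁ − ω₀ = (0.03142857, 0.02200000, -0.03360000)
τ = I·(Δω/dt) + ω₀×(Iω₀) = (0.0400, 0.0700, -0.0900)

τ = (0.0400, 0.0700, -0.0900)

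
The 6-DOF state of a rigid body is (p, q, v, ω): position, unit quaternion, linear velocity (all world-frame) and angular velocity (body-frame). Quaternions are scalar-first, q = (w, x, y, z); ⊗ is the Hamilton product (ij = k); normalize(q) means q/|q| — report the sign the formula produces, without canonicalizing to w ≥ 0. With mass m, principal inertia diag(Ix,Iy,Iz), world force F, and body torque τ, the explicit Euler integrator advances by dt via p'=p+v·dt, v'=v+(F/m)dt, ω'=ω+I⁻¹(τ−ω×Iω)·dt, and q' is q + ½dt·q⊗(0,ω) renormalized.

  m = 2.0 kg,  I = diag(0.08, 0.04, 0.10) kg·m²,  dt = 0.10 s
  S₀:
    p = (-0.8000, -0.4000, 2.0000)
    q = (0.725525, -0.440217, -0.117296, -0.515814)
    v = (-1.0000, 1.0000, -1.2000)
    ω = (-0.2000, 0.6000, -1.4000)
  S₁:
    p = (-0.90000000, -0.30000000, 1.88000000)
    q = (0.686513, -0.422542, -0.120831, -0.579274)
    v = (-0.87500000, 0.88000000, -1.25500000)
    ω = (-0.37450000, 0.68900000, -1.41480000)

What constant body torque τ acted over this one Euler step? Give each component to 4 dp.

τ = (-0.1900, 0.0300, -0.0100)

Δω = ω₁−ω₀ = (-0.17450000, 0.08900000, -0.01480000)
precession coupling = (-0.0504, -0.0056, 0.0048)
applied torque τ = (-0.1900, 0.0300, -0.0100)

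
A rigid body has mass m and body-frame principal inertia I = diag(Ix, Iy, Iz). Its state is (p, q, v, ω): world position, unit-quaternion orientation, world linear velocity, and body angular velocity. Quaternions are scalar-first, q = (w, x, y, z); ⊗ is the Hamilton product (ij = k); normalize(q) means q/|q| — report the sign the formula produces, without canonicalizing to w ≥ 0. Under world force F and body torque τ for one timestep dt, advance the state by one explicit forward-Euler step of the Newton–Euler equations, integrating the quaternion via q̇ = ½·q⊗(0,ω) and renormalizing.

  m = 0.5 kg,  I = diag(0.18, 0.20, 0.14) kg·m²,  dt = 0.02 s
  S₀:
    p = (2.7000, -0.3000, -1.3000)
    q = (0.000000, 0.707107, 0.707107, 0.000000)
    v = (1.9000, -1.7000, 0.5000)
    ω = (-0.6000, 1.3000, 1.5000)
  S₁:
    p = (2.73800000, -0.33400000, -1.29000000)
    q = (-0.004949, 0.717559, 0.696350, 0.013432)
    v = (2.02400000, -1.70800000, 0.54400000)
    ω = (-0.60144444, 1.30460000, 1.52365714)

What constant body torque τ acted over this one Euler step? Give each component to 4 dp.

Δω = ω₁−ω₀ = (-0.00144444, 0.00460000, 0.02365714)
precession coupling = (-0.1170, -0.0360, -0.0156)
applied torque τ = (-0.1300, 0.0100, 0.1500)

τ = (-0.1300, 0.0100, 0.1500)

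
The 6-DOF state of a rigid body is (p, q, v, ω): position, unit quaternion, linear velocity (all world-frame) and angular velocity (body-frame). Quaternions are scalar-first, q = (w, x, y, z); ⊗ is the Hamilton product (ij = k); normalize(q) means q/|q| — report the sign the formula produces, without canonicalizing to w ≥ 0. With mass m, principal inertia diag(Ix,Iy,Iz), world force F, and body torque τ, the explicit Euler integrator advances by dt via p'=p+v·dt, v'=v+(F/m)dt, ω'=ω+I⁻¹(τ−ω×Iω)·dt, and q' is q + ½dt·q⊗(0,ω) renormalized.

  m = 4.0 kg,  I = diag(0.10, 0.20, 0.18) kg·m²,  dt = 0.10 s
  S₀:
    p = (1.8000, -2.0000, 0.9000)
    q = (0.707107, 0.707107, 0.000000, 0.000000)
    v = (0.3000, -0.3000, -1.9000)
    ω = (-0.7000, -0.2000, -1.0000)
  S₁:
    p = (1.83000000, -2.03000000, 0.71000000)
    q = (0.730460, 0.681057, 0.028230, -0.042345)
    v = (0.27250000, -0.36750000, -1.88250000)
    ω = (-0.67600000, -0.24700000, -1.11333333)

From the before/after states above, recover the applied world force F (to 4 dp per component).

Δv = v₁−v₀ = (-0.02750000, -0.06750000, 0.01750000)
m·(v₁−v₀)/dt = (-1.1000, -2.7000, 0.7000)

F = (-1.1000, -2.7000, 0.7000)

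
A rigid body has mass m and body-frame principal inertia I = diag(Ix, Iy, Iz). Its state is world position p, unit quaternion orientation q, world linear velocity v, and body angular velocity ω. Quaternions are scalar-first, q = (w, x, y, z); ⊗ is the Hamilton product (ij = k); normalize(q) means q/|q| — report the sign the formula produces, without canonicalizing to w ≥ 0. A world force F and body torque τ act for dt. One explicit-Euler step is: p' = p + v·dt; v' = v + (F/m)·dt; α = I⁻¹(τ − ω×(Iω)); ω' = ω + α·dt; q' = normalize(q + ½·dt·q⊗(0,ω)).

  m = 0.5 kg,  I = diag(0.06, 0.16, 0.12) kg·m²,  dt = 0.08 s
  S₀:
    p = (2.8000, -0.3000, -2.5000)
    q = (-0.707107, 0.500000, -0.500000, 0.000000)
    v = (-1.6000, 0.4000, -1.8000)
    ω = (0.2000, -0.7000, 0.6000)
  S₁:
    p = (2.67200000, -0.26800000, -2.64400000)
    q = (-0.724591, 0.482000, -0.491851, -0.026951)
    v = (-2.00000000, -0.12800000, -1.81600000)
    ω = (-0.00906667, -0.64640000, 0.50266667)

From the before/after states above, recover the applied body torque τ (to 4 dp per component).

rate change Δω = (-0.20906667, 0.05360000, -0.09733333)
applied torque τ = (-0.1400, 0.1000, -0.1600)

τ = (-0.1400, 0.1000, -0.1600)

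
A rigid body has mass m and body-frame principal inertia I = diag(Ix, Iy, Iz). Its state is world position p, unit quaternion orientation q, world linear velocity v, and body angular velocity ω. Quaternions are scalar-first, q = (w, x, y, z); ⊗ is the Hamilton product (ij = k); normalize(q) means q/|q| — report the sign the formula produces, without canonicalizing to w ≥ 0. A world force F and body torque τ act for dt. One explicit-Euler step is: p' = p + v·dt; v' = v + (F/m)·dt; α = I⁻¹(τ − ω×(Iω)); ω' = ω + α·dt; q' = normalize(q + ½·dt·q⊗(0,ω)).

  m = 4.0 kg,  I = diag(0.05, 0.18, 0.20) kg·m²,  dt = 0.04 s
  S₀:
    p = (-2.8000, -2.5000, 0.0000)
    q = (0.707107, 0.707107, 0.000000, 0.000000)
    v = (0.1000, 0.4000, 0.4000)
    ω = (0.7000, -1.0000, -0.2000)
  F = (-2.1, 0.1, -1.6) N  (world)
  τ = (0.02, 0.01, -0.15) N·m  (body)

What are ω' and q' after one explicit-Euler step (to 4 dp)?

gyro term ω×Iω = (0.0040, 0.0210, -0.0910)
(τ − ω×Iω)/I = (0.3200, -0.0611, -0.2950)
ω + α·dt = (0.7128, -1.0024, -0.2118)
Hamilton product q⊗(0,ω) = (-0.4949749, 0.4949749, -0.5656856, -0.8485284)
updated quaternion q' = (0.6970, 0.7168, -0.0113, -0.0170)

ω' = (0.7128, -1.0024, -0.2118)
q' = (0.6970, 0.7168, -0.0113, -0.0170)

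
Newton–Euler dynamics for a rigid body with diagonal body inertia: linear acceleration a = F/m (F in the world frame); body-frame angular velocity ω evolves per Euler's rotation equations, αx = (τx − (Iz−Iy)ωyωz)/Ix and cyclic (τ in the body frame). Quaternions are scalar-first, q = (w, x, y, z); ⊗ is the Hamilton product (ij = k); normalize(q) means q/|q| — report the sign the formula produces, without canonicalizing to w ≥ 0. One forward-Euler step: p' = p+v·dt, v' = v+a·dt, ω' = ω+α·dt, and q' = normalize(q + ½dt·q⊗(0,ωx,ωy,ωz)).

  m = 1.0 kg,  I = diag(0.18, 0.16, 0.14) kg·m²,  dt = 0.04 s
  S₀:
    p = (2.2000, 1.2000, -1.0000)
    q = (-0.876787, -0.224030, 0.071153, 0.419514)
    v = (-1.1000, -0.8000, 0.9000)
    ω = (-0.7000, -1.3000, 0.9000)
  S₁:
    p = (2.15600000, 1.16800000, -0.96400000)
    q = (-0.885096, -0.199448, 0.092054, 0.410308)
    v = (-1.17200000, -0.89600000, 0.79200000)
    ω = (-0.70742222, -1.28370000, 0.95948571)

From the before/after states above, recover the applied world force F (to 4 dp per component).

F = (-1.8000, -2.4000, -2.7000)

v₁ − v₀ = (-0.07200000, -0.09600000, -0.10800000)
m·(v₁−v₀)/dt = (-1.8000, -2.4000, -2.7000)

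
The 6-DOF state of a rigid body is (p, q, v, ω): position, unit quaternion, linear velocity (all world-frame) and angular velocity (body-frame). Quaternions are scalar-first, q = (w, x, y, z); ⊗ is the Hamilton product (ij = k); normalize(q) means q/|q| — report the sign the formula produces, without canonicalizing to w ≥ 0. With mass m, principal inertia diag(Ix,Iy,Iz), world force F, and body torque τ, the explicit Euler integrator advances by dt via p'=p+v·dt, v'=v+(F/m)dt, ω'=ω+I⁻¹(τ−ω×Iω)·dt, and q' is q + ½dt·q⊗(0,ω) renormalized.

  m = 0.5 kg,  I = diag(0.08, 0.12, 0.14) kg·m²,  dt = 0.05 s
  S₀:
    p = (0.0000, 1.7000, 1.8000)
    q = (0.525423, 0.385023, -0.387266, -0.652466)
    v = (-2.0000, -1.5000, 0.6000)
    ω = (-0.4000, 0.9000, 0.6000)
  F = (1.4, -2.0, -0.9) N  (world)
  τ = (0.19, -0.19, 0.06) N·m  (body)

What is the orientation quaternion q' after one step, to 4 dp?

q' = (0.5475, 0.3885, -0.3745, -0.6395)

q⊗(0,ω) = (0.8940282, 0.1446906, 0.5028533, 0.5068681)
q' = normalize(q + ½dt·q⊗(0,ω)) = (0.5475, 0.3885, -0.3745, -0.6395)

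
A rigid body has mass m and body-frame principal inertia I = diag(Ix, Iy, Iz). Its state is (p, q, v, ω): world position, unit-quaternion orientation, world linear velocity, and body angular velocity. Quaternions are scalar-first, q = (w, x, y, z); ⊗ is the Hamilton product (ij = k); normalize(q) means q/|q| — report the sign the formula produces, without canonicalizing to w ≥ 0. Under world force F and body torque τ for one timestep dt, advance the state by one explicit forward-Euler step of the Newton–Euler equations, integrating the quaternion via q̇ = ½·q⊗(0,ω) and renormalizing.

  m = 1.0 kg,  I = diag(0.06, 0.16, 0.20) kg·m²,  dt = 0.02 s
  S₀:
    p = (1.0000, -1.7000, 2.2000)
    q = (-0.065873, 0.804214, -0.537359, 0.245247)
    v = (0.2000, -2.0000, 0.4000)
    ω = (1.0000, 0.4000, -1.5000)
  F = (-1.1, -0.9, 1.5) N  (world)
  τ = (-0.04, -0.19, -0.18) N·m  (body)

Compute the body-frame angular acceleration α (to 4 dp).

α = (-0.2667, -2.5000, -1.1000)

ω×(Iω) gyroscopic = (-0.0240, 0.2100, 0.0400)
(τ − ω×Iω)/I = (-0.2667, -2.5000, -1.1000)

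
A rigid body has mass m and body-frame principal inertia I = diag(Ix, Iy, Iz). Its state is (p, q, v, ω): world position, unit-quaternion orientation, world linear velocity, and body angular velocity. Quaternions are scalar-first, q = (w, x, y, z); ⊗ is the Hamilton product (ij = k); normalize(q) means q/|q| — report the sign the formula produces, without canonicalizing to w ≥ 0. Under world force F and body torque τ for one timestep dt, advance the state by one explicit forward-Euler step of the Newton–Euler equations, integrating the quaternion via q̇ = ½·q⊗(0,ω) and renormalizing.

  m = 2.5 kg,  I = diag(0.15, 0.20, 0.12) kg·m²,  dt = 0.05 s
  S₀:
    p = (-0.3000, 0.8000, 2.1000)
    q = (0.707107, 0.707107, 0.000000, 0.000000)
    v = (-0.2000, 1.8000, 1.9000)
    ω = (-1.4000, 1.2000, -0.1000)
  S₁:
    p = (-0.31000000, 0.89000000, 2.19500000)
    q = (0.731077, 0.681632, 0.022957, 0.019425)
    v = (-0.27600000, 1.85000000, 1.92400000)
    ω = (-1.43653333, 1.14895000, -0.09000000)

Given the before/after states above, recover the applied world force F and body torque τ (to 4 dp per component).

v₁ − v₀ = (-0.07600000, 0.05000000, 0.02400000)
F = m·Δv/dt = (-3.8000, 2.5000, 1.2000)
ω₁ − ω₀ = (-0.03653333, -0.05105000, 0.01000000)
ω₀×(Iω₀) = (0.0096, 0.0042, -0.0840)
I·α + gyro = (-0.1000, -0.2000, -0.0600)

F = (-3.8000, 2.5000, 1.2000)
τ = (-0.1000, -0.2000, -0.0600)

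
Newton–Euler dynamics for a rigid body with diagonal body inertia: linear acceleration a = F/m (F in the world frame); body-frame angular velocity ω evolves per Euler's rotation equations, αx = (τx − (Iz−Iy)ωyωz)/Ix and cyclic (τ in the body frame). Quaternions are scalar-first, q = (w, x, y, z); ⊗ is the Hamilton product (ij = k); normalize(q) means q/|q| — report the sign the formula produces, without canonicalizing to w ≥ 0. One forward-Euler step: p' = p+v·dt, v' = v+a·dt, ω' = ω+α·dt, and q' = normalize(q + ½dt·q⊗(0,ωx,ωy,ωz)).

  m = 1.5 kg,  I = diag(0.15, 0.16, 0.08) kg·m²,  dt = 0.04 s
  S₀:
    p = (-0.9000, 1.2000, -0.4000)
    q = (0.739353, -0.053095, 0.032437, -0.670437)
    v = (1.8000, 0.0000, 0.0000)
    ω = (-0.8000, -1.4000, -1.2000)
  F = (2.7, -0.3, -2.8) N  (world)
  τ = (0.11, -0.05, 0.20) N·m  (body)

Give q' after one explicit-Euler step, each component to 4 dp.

2q̇ = q⊗(0,ω) = (-0.8015886, -1.5690186, -0.5624586, -0.7869410)
updated quaternion q' = (0.7227, -0.0844, 0.0212, -0.6856)

q' = (0.7227, -0.0844, 0.0212, -0.6856)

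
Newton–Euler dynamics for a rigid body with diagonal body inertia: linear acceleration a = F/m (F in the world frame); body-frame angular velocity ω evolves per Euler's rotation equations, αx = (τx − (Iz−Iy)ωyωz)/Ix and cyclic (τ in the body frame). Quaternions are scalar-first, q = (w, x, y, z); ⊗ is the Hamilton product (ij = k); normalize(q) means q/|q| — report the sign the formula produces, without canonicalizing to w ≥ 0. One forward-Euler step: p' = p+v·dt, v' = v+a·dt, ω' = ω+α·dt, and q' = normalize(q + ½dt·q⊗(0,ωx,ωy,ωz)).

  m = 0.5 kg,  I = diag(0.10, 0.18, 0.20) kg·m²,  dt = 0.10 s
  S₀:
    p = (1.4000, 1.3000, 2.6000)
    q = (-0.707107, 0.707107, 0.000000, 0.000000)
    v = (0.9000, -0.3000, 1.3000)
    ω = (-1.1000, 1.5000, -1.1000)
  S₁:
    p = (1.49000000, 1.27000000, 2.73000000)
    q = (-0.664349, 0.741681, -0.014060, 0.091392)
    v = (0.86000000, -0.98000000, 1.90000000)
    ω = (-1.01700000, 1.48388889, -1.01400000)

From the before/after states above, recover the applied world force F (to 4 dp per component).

F = (-0.2000, -3.4000, 3.0000)

v₁ − v₀ = (-0.04000000, -0.68000000, 0.60000000)
F = m·Δv/dt = (-0.2000, -3.4000, 3.0000)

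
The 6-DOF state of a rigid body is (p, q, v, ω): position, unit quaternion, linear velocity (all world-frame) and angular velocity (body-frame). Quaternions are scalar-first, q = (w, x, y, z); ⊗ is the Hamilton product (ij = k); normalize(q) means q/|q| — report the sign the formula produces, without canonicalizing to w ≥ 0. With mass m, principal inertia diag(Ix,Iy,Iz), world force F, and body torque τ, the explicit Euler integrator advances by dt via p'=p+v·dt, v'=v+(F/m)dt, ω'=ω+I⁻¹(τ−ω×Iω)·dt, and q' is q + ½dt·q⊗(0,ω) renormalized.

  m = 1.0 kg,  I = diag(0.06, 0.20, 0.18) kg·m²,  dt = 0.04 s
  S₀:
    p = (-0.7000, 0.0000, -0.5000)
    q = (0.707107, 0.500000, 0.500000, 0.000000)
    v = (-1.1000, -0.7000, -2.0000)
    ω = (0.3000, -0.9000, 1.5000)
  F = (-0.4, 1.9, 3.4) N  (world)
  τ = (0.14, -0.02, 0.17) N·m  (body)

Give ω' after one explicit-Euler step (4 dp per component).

angular accel α = (1.8833, 0.1700, 1.1544)
ω' = ω + α·dt = (0.3753, -0.8932, 1.5462)

ω' = (0.3753, -0.8932, 1.5462)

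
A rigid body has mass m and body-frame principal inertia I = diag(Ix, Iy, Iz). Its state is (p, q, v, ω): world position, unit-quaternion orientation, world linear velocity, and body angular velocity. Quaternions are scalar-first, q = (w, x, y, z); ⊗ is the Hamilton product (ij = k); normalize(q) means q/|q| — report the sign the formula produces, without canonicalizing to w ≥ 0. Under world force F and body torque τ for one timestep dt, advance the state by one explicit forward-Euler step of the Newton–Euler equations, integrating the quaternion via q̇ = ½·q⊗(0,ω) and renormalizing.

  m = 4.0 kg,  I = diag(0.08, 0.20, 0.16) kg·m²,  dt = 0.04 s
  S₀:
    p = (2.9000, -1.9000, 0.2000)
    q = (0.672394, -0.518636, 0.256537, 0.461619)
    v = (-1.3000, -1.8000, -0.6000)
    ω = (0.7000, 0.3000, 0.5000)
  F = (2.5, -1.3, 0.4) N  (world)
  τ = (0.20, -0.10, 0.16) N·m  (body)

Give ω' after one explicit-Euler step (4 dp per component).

ω' = (0.8030, 0.2856, 0.5337)

α = I⁻¹(τ − ω×Iω) = (2.5750, -0.3600, 0.8425)
ω + α·dt = (0.8030, 0.2856, 0.5337)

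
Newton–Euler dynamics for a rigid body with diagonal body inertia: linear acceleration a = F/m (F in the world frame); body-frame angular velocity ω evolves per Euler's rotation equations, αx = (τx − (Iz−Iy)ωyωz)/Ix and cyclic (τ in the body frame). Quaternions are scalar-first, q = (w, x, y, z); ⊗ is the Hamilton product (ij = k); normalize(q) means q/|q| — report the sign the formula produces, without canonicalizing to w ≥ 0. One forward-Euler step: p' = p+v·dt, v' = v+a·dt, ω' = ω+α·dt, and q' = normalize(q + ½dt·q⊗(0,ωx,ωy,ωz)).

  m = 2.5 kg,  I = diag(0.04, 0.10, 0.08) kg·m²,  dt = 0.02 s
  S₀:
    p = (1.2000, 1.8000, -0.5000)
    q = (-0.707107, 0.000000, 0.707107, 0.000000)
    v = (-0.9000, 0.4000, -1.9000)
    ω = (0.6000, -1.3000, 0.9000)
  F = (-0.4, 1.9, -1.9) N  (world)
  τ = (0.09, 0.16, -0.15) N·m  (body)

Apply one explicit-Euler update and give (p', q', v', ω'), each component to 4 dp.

α = I⁻¹(τ − ω×Iω) = (1.6650, 1.8160, -1.2900)
ω + α·dt = (0.6333, -1.2637, 0.8742)
Hamilton product q⊗(0,ω) = (0.9192391, 0.2121321, 0.9192391, -1.0606605)
q' = normalize(q + ½dt·q⊗(0,ω)) = (-0.6978, 0.0021, 0.7162, -0.0106)
p + v·dt = (1.1820, 1.8080, -0.5380)
new velocity v' = (-0.9032, 0.4152, -1.9152)

p' = (1.1820, 1.8080, -0.5380)
q' = (-0.6978, 0.0021, 0.7162, -0.0106)
v' = (-0.9032, 0.4152, -1.9152)
ω' = (0.6333, -1.2637, 0.8742)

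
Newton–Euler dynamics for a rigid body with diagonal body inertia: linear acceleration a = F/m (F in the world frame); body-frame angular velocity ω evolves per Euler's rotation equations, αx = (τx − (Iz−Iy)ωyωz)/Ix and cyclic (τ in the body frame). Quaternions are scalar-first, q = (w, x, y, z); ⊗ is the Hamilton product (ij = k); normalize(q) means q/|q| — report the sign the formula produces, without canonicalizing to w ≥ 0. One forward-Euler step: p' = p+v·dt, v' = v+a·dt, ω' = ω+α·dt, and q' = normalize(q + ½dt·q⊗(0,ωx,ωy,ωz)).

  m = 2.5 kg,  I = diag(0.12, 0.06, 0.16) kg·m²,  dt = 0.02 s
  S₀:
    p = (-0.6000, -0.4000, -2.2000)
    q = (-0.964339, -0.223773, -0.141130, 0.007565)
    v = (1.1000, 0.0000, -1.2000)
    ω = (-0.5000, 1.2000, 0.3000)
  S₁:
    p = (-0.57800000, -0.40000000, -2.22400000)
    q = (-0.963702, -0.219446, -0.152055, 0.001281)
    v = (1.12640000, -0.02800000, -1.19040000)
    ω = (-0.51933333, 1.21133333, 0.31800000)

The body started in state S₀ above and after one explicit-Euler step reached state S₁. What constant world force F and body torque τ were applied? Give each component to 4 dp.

F = (3.3000, -3.5000, 1.2000)
τ = (-0.0800, 0.0400, 0.1800)

Δω = ω₁−ω₀ = (-0.01933333, 0.01133333, 0.01800000)
I·α + gyro = (-0.0800, 0.0400, 0.1800)
velocity change Δv = (0.02640000, -0.02800000, 0.00960000)
m·(v₁−v₀)/dt = (3.3000, -3.5000, 1.2000)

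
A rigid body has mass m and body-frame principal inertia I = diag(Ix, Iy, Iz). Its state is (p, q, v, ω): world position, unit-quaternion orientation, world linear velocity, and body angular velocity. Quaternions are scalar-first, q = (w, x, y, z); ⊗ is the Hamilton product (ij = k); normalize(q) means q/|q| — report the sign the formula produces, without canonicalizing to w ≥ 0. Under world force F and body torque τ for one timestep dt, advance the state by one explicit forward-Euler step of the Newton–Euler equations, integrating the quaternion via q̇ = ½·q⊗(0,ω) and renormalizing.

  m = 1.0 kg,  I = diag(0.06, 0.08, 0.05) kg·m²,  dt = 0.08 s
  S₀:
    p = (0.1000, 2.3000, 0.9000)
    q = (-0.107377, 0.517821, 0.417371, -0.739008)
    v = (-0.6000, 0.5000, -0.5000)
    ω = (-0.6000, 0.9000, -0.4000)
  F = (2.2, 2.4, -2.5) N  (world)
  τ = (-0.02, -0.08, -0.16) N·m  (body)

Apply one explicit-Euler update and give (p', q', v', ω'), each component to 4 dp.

gyro term ω×Iω = (0.0108, 0.0024, -0.0108)
(τ − ω×Iω)/I = (-0.5133, -1.0300, -2.9840)
ω + α·dt = (-0.6411, 0.8176, -0.6387)
2q̇ = q⊗(0,ω) = (-0.3605445, 0.5625850, 0.5538939, 0.7594123)
q + ½dt·q⊗(0,ω), renormalized = (-0.1217, 0.5398, 0.4391, -0.7079)
linear accel F/m = (2.2000, 2.4000, -2.5000)
new position p' = (0.0520, 2.3400, 0.8600)
v' = v + a·dt = (-0.4240, 0.6920, -0.7000)

p' = (0.0520, 2.3400, 0.8600)
q' = (-0.1217, 0.5398, 0.4391, -0.7079)
v' = (-0.4240, 0.6920, -0.7000)
ω' = (-0.6411, 0.8176, -0.6387)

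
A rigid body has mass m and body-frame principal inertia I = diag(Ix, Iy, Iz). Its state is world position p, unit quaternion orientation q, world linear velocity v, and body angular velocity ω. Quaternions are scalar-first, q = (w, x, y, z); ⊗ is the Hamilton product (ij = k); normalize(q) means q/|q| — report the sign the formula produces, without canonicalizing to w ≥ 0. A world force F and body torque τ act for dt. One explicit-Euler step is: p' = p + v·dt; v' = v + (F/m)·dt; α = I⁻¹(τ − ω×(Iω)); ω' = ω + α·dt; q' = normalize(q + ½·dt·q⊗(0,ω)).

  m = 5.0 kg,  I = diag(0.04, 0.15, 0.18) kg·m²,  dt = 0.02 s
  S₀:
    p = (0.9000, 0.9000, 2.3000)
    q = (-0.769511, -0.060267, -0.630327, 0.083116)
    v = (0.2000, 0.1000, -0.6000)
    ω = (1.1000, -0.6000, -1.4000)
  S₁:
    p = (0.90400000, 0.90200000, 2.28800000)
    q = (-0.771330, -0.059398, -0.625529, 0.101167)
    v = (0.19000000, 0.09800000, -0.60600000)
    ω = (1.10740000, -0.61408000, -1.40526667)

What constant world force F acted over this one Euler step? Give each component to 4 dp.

v₁ − v₀ = (-0.01000000, -0.00200000, -0.00600000)
F = m·Δv/dt = (-2.5000, -0.5000, -1.5000)

F = (-2.5000, -0.5000, -1.5000)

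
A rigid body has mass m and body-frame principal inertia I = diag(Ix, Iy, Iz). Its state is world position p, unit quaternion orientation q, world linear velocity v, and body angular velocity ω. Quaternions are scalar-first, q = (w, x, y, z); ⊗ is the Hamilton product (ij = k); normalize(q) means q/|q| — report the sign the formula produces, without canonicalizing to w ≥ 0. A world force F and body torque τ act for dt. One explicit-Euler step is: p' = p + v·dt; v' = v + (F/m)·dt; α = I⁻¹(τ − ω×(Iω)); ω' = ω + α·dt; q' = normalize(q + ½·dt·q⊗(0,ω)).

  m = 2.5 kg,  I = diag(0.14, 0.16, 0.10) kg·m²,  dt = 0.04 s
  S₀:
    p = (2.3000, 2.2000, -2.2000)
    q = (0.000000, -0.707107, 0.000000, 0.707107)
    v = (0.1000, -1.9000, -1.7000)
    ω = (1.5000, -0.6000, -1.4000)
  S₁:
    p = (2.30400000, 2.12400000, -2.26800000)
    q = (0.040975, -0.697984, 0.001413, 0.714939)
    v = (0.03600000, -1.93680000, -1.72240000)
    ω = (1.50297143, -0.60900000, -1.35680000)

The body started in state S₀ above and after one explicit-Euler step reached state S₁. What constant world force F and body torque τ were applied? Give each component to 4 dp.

F = (-4.0000, -2.3000, -1.4000)
τ = (-0.0400, -0.1200, 0.0900)

ω₁ − ω₀ = (0.00297143, -0.00900000, 0.04320000)
applied torque τ = (-0.0400, -0.1200, 0.0900)
Δv = v₁−v₀ = (-0.06400000, -0.03680000, -0.02240000)
applied force F = (-4.0000, -2.3000, -1.4000)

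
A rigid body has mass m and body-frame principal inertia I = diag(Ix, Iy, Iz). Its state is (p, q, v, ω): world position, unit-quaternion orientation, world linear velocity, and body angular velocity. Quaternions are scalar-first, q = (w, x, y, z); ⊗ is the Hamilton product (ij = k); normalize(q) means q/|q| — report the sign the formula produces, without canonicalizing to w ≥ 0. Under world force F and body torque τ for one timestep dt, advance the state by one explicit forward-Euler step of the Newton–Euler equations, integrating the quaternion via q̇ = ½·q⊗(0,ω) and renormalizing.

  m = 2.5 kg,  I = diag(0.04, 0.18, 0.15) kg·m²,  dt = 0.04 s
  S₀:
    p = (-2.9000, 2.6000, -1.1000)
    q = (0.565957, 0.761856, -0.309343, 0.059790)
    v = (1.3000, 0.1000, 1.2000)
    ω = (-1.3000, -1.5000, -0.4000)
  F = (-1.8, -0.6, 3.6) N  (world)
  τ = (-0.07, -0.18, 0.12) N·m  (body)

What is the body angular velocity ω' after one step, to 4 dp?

ω×(Iω) gyroscopic = (-0.0180, -0.0572, 0.2730)
angular accel α = (-1.3000, -0.6822, -1.0200)
ω' = ω + α·dt = (-1.3520, -1.5273, -0.4408)

ω' = (-1.3520, -1.5273, -0.4408)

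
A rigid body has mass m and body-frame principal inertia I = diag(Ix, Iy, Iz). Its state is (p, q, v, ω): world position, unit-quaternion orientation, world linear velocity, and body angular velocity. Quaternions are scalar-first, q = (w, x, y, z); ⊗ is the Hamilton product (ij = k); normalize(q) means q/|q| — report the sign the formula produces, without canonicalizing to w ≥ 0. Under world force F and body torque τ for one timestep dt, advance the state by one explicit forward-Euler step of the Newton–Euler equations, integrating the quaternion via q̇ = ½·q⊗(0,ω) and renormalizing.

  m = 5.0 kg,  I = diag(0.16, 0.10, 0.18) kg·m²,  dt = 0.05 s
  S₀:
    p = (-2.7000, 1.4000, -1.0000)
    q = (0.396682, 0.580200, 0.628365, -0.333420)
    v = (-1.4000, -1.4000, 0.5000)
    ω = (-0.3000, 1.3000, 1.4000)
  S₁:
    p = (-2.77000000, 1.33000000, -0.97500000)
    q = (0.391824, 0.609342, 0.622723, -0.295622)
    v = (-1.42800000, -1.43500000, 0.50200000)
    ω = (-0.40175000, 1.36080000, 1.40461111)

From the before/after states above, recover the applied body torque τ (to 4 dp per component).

τ = (-0.1800, 0.1300, 0.0400)

Δω = ω₁−ω₀ = (-0.10175000, 0.06080000, 0.00461111)
I·α + gyro = (-0.1800, 0.1300, 0.0400)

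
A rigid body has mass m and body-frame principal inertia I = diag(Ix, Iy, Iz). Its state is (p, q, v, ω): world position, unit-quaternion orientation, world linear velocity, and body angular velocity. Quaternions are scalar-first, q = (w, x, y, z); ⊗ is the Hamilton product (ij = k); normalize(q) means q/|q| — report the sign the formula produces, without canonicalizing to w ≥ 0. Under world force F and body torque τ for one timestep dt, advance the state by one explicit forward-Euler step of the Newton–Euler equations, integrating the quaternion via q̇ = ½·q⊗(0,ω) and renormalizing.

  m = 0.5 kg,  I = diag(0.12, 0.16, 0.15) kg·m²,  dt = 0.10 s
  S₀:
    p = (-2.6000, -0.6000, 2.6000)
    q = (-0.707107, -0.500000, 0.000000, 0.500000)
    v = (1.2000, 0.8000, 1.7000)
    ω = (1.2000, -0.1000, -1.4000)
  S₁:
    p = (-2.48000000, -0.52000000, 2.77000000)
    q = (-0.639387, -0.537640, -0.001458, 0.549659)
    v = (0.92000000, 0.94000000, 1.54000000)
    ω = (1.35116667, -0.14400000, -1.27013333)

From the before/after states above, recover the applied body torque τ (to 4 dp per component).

τ = (0.1800, -0.0200, 0.1900)

ω₁ − ω₀ = (0.15116667, -0.04400000, 0.12986667)
I·α + gyro = (0.1800, -0.0200, 0.1900)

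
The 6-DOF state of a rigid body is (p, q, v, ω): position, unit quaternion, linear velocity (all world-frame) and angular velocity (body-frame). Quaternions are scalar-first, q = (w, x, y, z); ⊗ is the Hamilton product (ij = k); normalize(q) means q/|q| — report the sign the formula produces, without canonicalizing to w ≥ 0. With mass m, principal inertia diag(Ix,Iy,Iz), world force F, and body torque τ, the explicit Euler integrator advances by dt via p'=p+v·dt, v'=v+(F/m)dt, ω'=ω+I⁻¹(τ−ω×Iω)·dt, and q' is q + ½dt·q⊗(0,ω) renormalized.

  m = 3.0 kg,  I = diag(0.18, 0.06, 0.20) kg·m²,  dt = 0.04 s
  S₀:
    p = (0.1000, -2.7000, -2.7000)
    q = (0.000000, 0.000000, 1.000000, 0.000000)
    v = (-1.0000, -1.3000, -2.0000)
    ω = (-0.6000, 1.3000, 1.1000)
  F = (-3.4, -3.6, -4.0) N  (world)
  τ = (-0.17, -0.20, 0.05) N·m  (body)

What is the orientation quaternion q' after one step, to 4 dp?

Hamilton product q⊗(0,ω) = (-1.3000000, 1.1000000, 0.0000000, 0.6000000)
updated quaternion q' = (-0.0260, 0.0220, 0.9993, 0.0120)

q' = (-0.0260, 0.0220, 0.9993, 0.0120)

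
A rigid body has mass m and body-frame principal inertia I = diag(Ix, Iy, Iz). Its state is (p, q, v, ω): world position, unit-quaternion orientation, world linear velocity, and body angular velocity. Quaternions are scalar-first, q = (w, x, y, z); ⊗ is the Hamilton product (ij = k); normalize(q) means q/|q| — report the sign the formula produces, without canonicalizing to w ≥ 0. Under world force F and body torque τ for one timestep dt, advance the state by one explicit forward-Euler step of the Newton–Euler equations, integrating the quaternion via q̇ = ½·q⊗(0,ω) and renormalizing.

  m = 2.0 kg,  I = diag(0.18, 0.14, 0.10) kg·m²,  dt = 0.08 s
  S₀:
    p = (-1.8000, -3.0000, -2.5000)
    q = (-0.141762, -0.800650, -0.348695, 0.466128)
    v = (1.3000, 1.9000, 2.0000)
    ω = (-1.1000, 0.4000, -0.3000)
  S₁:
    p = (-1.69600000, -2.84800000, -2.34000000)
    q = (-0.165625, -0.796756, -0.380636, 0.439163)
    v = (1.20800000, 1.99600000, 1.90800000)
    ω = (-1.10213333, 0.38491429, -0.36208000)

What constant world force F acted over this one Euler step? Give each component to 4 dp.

Δv = v₁−v₀ = (-0.09200000, 0.09600000, -0.09200000)
applied force F = (-2.3000, 2.4000, -2.3000)

F = (-2.3000, 2.4000, -2.3000)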